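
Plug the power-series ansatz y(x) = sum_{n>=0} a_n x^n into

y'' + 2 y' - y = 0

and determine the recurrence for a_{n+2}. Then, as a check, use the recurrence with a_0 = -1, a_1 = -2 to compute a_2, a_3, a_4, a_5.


Substitute y = sum_n a_n x^n.
y''(x) has coefficient (n+2)(n+1) a_{n+2} at x^n;
2 y'(x) has coefficient 2 (n+1) a_{n+1} at x^n;
-y(x) has coefficient -1 a_n at x^n.
Matching x^n: (n+2)(n+1) a_{n+2} + 2 (n+1) a_{n+1} - 1 a_n = 0.
Thus a_{n+2} = [-2 (n+1) a_{n+1} + 1 a_n] / ((n+1)(n+2)).

Check with a_0 = -1, a_1 = -2 (apply the recurrence for n = 0, 1, 2, 3): a_0 = -1, a_1 = -2, a_2 = 3/2, a_3 = -4/3, a_4 = 19/24, a_5 = -23/60.

a_(n+2) = [-2 (n+1) a_(n+1) + 1 a_n] / ((n+1)(n+2)); check: a_0 = -1, a_1 = -2, a_2 = 3/2, a_3 = -4/3, a_4 = 19/24, a_5 = -23/60


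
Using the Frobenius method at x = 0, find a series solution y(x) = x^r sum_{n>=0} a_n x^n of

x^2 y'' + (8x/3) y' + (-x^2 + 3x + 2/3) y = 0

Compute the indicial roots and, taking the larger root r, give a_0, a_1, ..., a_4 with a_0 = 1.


Write in Frobenius form y'' + (p(x)/x) y' + (q(x)/x^2) y = 0:
  p(x) = 8/3,  q(x) = -x^2 + 3x + 2/3.
Indicial equation: r(r-1) + (8/3) r + (2/3) = 0 -> roots r_1 = -2/3, r_2 = -1.
Take r = r_1 = -2/3. Let y(x) = x^r sum_{n>=0} a_n x^n with a_0 = 1.
Substitute y = x^r sum a_n x^n and match x^{r+n}. The recurrence is
  D(n) a_n + 3 a_{n-1} - 1 a_{n-2} = 0,  where D(n) = (r+n)(r+n-1) + (8/3)(r+n) + (2/3).
  a_n = [-3 a_{n-1} + 1 a_{n-2}] / D(n).
Since the indicial polynomial factors as (r - r_1)(r - r_2), D(n) = (r_1 + n - r_1)(r_1 + n - r_2) = n(n + 1/3).
Evaluating step by step (a_0 = 1):
  n = 1: D(1) = 1(1 + 1/3) = 4/3; numerator = -3(1) = -3; a_1 = (-3)/(4/3) = -9/4
  n = 2: D(2) = 2(2 + 1/3) = 14/3; numerator = -3(-9/4) + 1(1) = 31/4; a_2 = (31/4)/(14/3) = 93/56
  n = 3: D(3) = 3(3 + 1/3) = 10; numerator = -3(93/56) + 1(-9/4) = -405/56; a_3 = (-405/56)/(10) = -81/112
  n = 4: D(4) = 4(4 + 1/3) = 52/3; numerator = -3(-81/112) + 1(93/56) = 429/112; a_4 = (429/112)/(52/3) = 99/448

r = -2/3; a_0 = 1; a_1 = -9/4; a_2 = 93/56; a_3 = -81/112; a_4 = 99/448


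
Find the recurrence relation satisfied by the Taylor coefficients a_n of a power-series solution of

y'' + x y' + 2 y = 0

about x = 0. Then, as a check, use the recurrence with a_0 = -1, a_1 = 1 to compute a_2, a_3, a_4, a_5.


Substitute y = sum_n a_n x^n.
y''(x) has coefficient (n+2)(n+1) a_{n+2} at x^n;
x y'(x) has coefficient n a_n at x^n (shift);
2 y(x) has coefficient 2 a_n at x^n.
Matching x^n: (n+2)(n+1) a_{n+2} + (n + 2) a_n = 0.
Thus a_{n+2} = (-n - 2) / ((n+1)(n+2)) * a_n.

Check with a_0 = -1, a_1 = 1 (apply the recurrence for n = 0, 1, 2, 3): a_0 = -1, a_1 = 1, a_2 = 1, a_3 = -1/2, a_4 = -1/3, a_5 = 1/8.

a_(n+2) = (-n - 2) / ((n+1)(n+2)) * a_n; check: a_0 = -1, a_1 = 1, a_2 = 1, a_3 = -1/2, a_4 = -1/3, a_5 = 1/8


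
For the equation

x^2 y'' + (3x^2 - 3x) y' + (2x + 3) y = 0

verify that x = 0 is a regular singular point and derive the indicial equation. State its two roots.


Divide by x^2 to reach normal form y'' + P_1(x) y' + P_2(x) y = 0 with P_1(x) = 3 - 3/x and P_2(x) = 2/x + 3/x^2.
x = 0 is a singular point because the y'-coefficient 3 - 3/x has a pole at x = 0 and the y-coefficient 2/x + 3/x^2 has a pole at x = 0.
It is a regular singular point because x P_1(x) = p(x) = 3x - 3 and x^2 P_2(x) = q(x) = 2x + 3 are polynomials, hence analytic at x = 0.
p(0) = -3,  q(0) = 3.
Indicial equation: r(r-1) + p(0) r + q(0) = 0, i.e. r^2 + (p(0) - 1) r + q(0) = 0, i.e. r^2 - 4 r + 3 = 0.
Discriminant: (-4)^2 - 4(3) = 4, so r = (4 ± 2)/2.
Solving: r_1 = 3, r_2 = 1.

indicial: r^2 - 4 r + 3 = 0; roots r_1 = 3, r_2 = 1


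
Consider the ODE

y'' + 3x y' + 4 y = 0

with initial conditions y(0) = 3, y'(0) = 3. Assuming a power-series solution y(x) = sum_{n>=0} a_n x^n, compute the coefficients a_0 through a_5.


Ansatz: y(x) = sum_{n>=0} a_n x^n, so y'(x) = sum_{n>=1} n a_n x^(n-1) and y''(x) = sum_{n>=2} n(n-1) a_n x^(n-2).
Substitute into P(x) y'' + Q(x) y' + R(x) y = 0 with P(x) = 1, Q(x) = 3x, R(x) = 4, and match powers of x.
Initial conditions: a_0 = 3, a_1 = 3.
Setting the coefficient of each power of x to zero and solving order by order (substituting the coefficients already found):
  x^0: 2 a_2 + 4 a_0 = 0  ->  2 a_2 = -4 a_0 = -12  ->  a_2 = -6
  x^1: 6 a_3 + 7 a_1 = 0  ->  6 a_3 = -7 a_1 = -21  ->  a_3 = -7/2
  x^2: 12 a_4 + 10 a_2 = 0  ->  12 a_4 = -10 a_2 = 60  ->  a_4 = 5
  x^3: 20 a_5 + 13 a_3 = 0  ->  20 a_5 = -13 a_3 = 91/2  ->  a_5 = 91/40
Truncated series: y(x) = 3 + 3 x - 6 x^2 - (7/2) x^3 + 5 x^4 + (91/40) x^5 + O(x^6).

a_0 = 3; a_1 = 3; a_2 = -6; a_3 = -7/2; a_4 = 5; a_5 = 91/40


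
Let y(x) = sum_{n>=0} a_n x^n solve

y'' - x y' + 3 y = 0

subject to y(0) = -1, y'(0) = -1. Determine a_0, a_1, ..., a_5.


Ansatz: y(x) = sum_{n>=0} a_n x^n, so y'(x) = sum_{n>=1} n a_n x^(n-1) and y''(x) = sum_{n>=2} n(n-1) a_n x^(n-2).
Substitute into P(x) y'' + Q(x) y' + R(x) y = 0 with P(x) = 1, Q(x) = -x, R(x) = 3, and match powers of x.
Initial conditions: a_0 = -1, a_1 = -1.
Setting the coefficient of each power of x to zero and solving order by order (substituting the coefficients already found):
  x^0: 2 a_2 + 3 a_0 = 0  ->  2 a_2 = -3 a_0 = 3  ->  a_2 = 3/2
  x^1: 6 a_3 + 2 a_1 = 0  ->  6 a_3 = -2 a_1 = 2  ->  a_3 = 1/3
  x^2: 12 a_4 + a_2 = 0  ->  12 a_4 = -a_2 = -3/2  ->  a_4 = -1/8
  x^3: 20 a_5 = 0  ->  a_5 = 0
Truncated series: y(x) = -1 - x + (3/2) x^2 + (1/3) x^3 - (1/8) x^4 + O(x^6).

a_0 = -1; a_1 = -1; a_2 = 3/2; a_3 = 1/3; a_4 = -1/8; a_5 = 0


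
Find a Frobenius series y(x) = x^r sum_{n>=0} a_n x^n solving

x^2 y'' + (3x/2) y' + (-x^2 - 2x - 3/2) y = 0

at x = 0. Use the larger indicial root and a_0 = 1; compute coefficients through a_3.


Write in Frobenius form y'' + (p(x)/x) y' + (q(x)/x^2) y = 0:
  p(x) = 3/2,  q(x) = -x^2 - 2x - 3/2.
Indicial equation: r(r-1) + (3/2) r + (-3/2) = 0 -> roots r_1 = 1, r_2 = -3/2.
Take r = r_1 = 1. Let y(x) = x^r sum_{n>=0} a_n x^n with a_0 = 1.
Substitute y = x^r sum a_n x^n and match x^{r+n}. The recurrence is
  D(n) a_n - 2 a_{n-1} - 1 a_{n-2} = 0,  where D(n) = (r+n)(r+n-1) + (3/2)(r+n) + (-3/2).
  a_n = [2 a_{n-1} + 1 a_{n-2}] / D(n).
Since the indicial polynomial factors as (r - r_1)(r - r_2), D(n) = (r_1 + n - r_1)(r_1 + n - r_2) = n(n + 5/2).
Evaluating step by step (a_0 = 1):
  n = 1: D(1) = 1(1 + 5/2) = 7/2; numerator = 2(1) = 2; a_1 = (2)/(7/2) = 4/7
  n = 2: D(2) = 2(2 + 5/2) = 9; numerator = 2(4/7) + 1(1) = 15/7; a_2 = (15/7)/(9) = 5/21
  n = 3: D(3) = 3(3 + 5/2) = 33/2; numerator = 2(5/21) + 1(4/7) = 22/21; a_3 = (22/21)/(33/2) = 4/63

r = 1; a_0 = 1; a_1 = 4/7; a_2 = 5/21; a_3 = 4/63


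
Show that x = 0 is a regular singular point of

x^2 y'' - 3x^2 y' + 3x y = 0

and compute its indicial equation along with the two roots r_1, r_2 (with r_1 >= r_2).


Divide by x^2 to reach normal form y'' + P_1(x) y' + P_2(x) y = 0 with P_1(x) = -3 and P_2(x) = 3/x.
x = 0 is a singular point because the y-coefficient 3/x has a pole at x = 0.
It is a regular singular point because x P_1(x) = p(x) = -3x and x^2 P_2(x) = q(x) = 3x are polynomials, hence analytic at x = 0.
p(0) = 0,  q(0) = 0.
Indicial equation: r(r-1) + p(0) r + q(0) = 0, i.e. r^2 + (p(0) - 1) r + q(0) = 0, i.e. r^2 - 1 r = 0.
Discriminant: (-1)^2 - 4(0) = 1, so r = (1 ± 1)/2.
Solving: r_1 = 1, r_2 = 0.

indicial: r^2 - 1 r = 0; roots r_1 = 1, r_2 = 0


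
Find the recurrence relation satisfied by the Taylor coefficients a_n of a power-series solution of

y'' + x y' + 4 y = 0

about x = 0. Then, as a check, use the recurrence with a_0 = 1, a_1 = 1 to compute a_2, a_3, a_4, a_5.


Substitute y = sum_n a_n x^n.
y''(x) has coefficient (n+2)(n+1) a_{n+2} at x^n;
x y'(x) has coefficient n a_n at x^n (shift);
4 y(x) has coefficient 4 a_n at x^n.
Matching x^n: (n+2)(n+1) a_{n+2} + (n + 4) a_n = 0.
Thus a_{n+2} = (-n - 4) / ((n+1)(n+2)) * a_n.

Check with a_0 = 1, a_1 = 1 (apply the recurrence for n = 0, 1, 2, 3): a_0 = 1, a_1 = 1, a_2 = -2, a_3 = -5/6, a_4 = 1, a_5 = 7/24.

a_(n+2) = (-n - 4) / ((n+1)(n+2)) * a_n; check: a_0 = 1, a_1 = 1, a_2 = -2, a_3 = -5/6, a_4 = 1, a_5 = 7/24


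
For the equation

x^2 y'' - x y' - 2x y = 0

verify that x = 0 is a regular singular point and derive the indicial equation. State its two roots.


Divide by x^2 to reach normal form y'' + P_1(x) y' + P_2(x) y = 0 with P_1(x) = -1/x and P_2(x) = -2/x.
x = 0 is a singular point because the y'-coefficient -1/x has a pole at x = 0 and the y-coefficient -2/x has a pole at x = 0.
It is a regular singular point because x P_1(x) = p(x) = -1 and x^2 P_2(x) = q(x) = -2x are polynomials, hence analytic at x = 0.
p(0) = -1,  q(0) = 0.
Indicial equation: r(r-1) + p(0) r + q(0) = 0, i.e. r^2 + (p(0) - 1) r + q(0) = 0, i.e. r^2 - 2 r = 0.
Discriminant: (-2)^2 - 4(0) = 4, so r = (2 ± 2)/2.
Solving: r_1 = 2, r_2 = 0.

indicial: r^2 - 2 r = 0; roots r_1 = 2, r_2 = 0


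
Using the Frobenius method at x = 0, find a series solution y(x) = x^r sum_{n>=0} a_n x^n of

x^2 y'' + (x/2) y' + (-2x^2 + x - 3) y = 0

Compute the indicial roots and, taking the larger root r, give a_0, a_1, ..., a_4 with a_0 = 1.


Write in Frobenius form y'' + (p(x)/x) y' + (q(x)/x^2) y = 0:
  p(x) = 1/2,  q(x) = -2x^2 + x - 3.
Indicial equation: r(r-1) + (1/2) r + (-3) = 0 -> roots r_1 = 2, r_2 = -3/2.
Take r = r_1 = 2. Let y(x) = x^r sum_{n>=0} a_n x^n with a_0 = 1.
Substitute y = x^r sum a_n x^n and match x^{r+n}. The recurrence is
  D(n) a_n + 1 a_{n-1} - 2 a_{n-2} = 0,  where D(n) = (r+n)(r+n-1) + (1/2)(r+n) + (-3).
  a_n = [-1 a_{n-1} + 2 a_{n-2}] / D(n).
Since the indicial polynomial factors as (r - r_1)(r - r_2), D(n) = (r_1 + n - r_1)(r_1 + n - r_2) = n(n + 7/2).
Evaluating step by step (a_0 = 1):
  n = 1: D(1) = 1(1 + 7/2) = 9/2; numerator = -1(1) = -1; a_1 = (-1)/(9/2) = -2/9
  n = 2: D(2) = 2(2 + 7/2) = 11; numerator = -1(-2/9) + 2(1) = 20/9; a_2 = (20/9)/(11) = 20/99
  n = 3: D(3) = 3(3 + 7/2) = 39/2; numerator = -1(20/99) + 2(-2/9) = -64/99; a_3 = (-64/99)/(39/2) = -128/3861
  n = 4: D(4) = 4(4 + 7/2) = 30; numerator = -1(-128/3861) + 2(20/99) = 1688/3861; a_4 = (1688/3861)/(30) = 844/57915

r = 2; a_0 = 1; a_1 = -2/9; a_2 = 20/99; a_3 = -128/3861; a_4 = 844/57915


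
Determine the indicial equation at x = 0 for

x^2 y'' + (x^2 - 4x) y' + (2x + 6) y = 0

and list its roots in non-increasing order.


Divide by x^2 to reach normal form y'' + P_1(x) y' + P_2(x) y = 0 with P_1(x) = 1 - 4/x and P_2(x) = 2/x + 6/x^2.
x = 0 is a singular point because the y'-coefficient 1 - 4/x has a pole at x = 0 and the y-coefficient 2/x + 6/x^2 has a pole at x = 0.
It is a regular singular point because x P_1(x) = p(x) = x - 4 and x^2 P_2(x) = q(x) = 2x + 6 are polynomials, hence analytic at x = 0.
p(0) = -4,  q(0) = 6.
Indicial equation: r(r-1) + p(0) r + q(0) = 0, i.e. r^2 + (p(0) - 1) r + q(0) = 0, i.e. r^2 - 5 r + 6 = 0.
Discriminant: (-5)^2 - 4(6) = 1, so r = (5 ± 1)/2.
Solving: r_1 = 3, r_2 = 2.

indicial: r^2 - 5 r + 6 = 0; roots r_1 = 3, r_2 = 2


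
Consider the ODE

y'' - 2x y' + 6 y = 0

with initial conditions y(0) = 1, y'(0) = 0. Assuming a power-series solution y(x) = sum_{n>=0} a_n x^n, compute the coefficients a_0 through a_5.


Ansatz: y(x) = sum_{n>=0} a_n x^n, so y'(x) = sum_{n>=1} n a_n x^(n-1) and y''(x) = sum_{n>=2} n(n-1) a_n x^(n-2).
Substitute into P(x) y'' + Q(x) y' + R(x) y = 0 with P(x) = 1, Q(x) = -2x, R(x) = 6, and match powers of x.
Initial conditions: a_0 = 1, a_1 = 0.
Setting the coefficient of each power of x to zero and solving order by order (substituting the coefficients already found):
  x^0: 2 a_2 + 6 a_0 = 0  ->  2 a_2 = -6 a_0 = -6  ->  a_2 = -3
  x^1: 6 a_3 + 4 a_1 = 0  ->  6 a_3 = -4 a_1 = 0  ->  a_3 = 0
  x^2: 12 a_4 + 2 a_2 = 0  ->  12 a_4 = -2 a_2 = 6  ->  a_4 = 1/2
  x^3: 20 a_5 = 0  ->  a_5 = 0
Truncated series: y(x) = 1 - 3 x^2 + (1/2) x^4 + O(x^6).

a_0 = 1; a_1 = 0; a_2 = -3; a_3 = 0; a_4 = 1/2; a_5 = 0


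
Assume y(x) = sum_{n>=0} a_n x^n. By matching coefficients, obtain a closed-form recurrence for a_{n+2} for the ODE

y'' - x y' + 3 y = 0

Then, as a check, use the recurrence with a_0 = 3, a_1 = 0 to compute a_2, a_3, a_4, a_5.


Substitute y = sum_n a_n x^n.
y''(x) has coefficient (n+2)(n+1) a_{n+2} at x^n;
-x y'(x) has coefficient -n a_n at x^n (shift);
3 y(x) has coefficient 3 a_n at x^n.
Matching x^n: (n+2)(n+1) a_{n+2} + (-n + 3) a_n = 0.
Thus a_{n+2} = (n - 3) / ((n+1)(n+2)) * a_n.

Check with a_0 = 3, a_1 = 0 (apply the recurrence for n = 0, 1, 2, 3): a_0 = 3, a_1 = 0, a_2 = -9/2, a_3 = 0, a_4 = 3/8, a_5 = 0.

a_(n+2) = (n - 3) / ((n+1)(n+2)) * a_n; check: a_0 = 3, a_1 = 0, a_2 = -9/2, a_3 = 0, a_4 = 3/8, a_5 = 0


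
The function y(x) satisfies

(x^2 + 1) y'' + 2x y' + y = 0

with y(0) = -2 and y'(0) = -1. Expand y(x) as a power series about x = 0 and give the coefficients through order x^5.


Ansatz: y(x) = sum_{n>=0} a_n x^n, so y'(x) = sum_{n>=1} n a_n x^(n-1) and y''(x) = sum_{n>=2} n(n-1) a_n x^(n-2).
Substitute into P(x) y'' + Q(x) y' + R(x) y = 0 with P(x) = x^2 + 1, Q(x) = 2x, R(x) = 1, and match powers of x.
Initial conditions: a_0 = -2, a_1 = -1.
Setting the coefficient of each power of x to zero and solving order by order (substituting the coefficients already found):
  x^0: 2 a_2 + a_0 = 0  ->  2 a_2 = -a_0 = 2  ->  a_2 = 1
  x^1: 6 a_3 + 3 a_1 = 0  ->  6 a_3 = -3 a_1 = 3  ->  a_3 = 1/2
  x^2: 12 a_4 + 7 a_2 = 0  ->  12 a_4 = -7 a_2 = -7  ->  a_4 = -7/12
  x^3: 20 a_5 + 13 a_3 = 0  ->  20 a_5 = -13 a_3 = -13/2  ->  a_5 = -13/40
Truncated series: y(x) = -2 - x + x^2 + (1/2) x^3 - (7/12) x^4 - (13/40) x^5 + O(x^6).

a_0 = -2; a_1 = -1; a_2 = 1; a_3 = 1/2; a_4 = -7/12; a_5 = -13/40


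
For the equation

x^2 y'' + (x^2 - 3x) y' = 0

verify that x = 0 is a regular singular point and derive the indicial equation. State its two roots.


Divide by x^2 to reach normal form y'' + P_1(x) y' + P_2(x) y = 0 with P_1(x) = 1 - 3/x and P_2(x) = 0.
x = 0 is a singular point because the y'-coefficient 1 - 3/x has a pole at x = 0.
It is a regular singular point because x P_1(x) = p(x) = x - 3 and x^2 P_2(x) = q(x) = 0 are polynomials, hence analytic at x = 0.
p(0) = -3,  q(0) = 0.
Indicial equation: r(r-1) + p(0) r + q(0) = 0, i.e. r^2 + (p(0) - 1) r + q(0) = 0, i.e. r^2 - 4 r = 0.
Discriminant: (-4)^2 - 4(0) = 16, so r = (4 ± 4)/2.
Solving: r_1 = 4, r_2 = 0.

indicial: r^2 - 4 r = 0; roots r_1 = 4, r_2 = 0


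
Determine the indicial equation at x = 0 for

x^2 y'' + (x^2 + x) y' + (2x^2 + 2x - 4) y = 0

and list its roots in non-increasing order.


Divide by x^2 to reach normal form y'' + P_1(x) y' + P_2(x) y = 0 with P_1(x) = 1 + 1/x and P_2(x) = 2 + 2/x - 4/x^2.
x = 0 is a singular point because the y'-coefficient 1 + 1/x has a pole at x = 0 and the y-coefficient 2 + 2/x - 4/x^2 has a pole at x = 0.
It is a regular singular point because x P_1(x) = p(x) = x + 1 and x^2 P_2(x) = q(x) = 2x^2 + 2x - 4 are polynomials, hence analytic at x = 0.
p(0) = 1,  q(0) = -4.
Indicial equation: r(r-1) + p(0) r + q(0) = 0, i.e. r^2 + (p(0) - 1) r + q(0) = 0, i.e. r^2 - 4 = 0.
Discriminant: (0)^2 - 4(-4) = 16, so r = (0 ± 4)/2.
Solving: r_1 = 2, r_2 = -2.

indicial: r^2 - 4 = 0; roots r_1 = 2, r_2 = -2


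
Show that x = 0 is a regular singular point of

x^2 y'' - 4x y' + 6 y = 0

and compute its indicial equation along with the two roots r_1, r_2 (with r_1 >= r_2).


Divide by x^2 to reach normal form y'' + P_1(x) y' + P_2(x) y = 0 with P_1(x) = -4/x and P_2(x) = 6/x^2.
x = 0 is a singular point because the y'-coefficient -4/x has a pole at x = 0 and the y-coefficient 6/x^2 has a pole at x = 0.
It is a regular singular point because x P_1(x) = p(x) = -4 and x^2 P_2(x) = q(x) = 6 are polynomials, hence analytic at x = 0.
p(0) = -4,  q(0) = 6.
Indicial equation: r(r-1) + p(0) r + q(0) = 0, i.e. r^2 + (p(0) - 1) r + q(0) = 0, i.e. r^2 - 5 r + 6 = 0.
Discriminant: (-5)^2 - 4(6) = 1, so r = (5 ± 1)/2.
Solving: r_1 = 3, r_2 = 2.

indicial: r^2 - 5 r + 6 = 0; roots r_1 = 3, r_2 = 2


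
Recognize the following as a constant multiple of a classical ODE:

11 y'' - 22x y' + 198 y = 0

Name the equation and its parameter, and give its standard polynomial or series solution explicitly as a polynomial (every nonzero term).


All three coefficients share the factor 11; dividing through by 11 gives  y'' - 2x y' + 18 y = 0.
This matches the Hermite equation y'' - 2x y' + 2n y = 0 with 2n = 18, so n = 9; the polynomial solution is H_9(x).
With y = sum_k a_k x^k, matching x^k gives (k+2)(k+1) a_{k+2} = 2(k - n) a_k = 2(k - 9) a_k. The right side vanishes at k = 9, so the series with the parity of 9 terminates at degree 9.
Standard normalization: leading coefficient of H_n is 2^n, so a_9 = 2^9 = 512. Work downward with a_k = (k+1)(k+2) a_{k+2} / (2(k - n)):
  a_7 = (8)(9)(512) / (2(7 - 9)) = 36864/(-4) = -9216
  a_5 = (6)(7)(-9216) / (2(5 - 9)) = -387072/(-8) = 48384
  a_3 = (4)(5)(48384) / (2(3 - 9)) = 967680/(-12) = -80640
  a_1 = (2)(3)(-80640) / (2(1 - 9)) = -483840/(-16) = 30240
Hence H_9(x) = 512 x^9 - 9216 x^7 + 48384 x^5 - 80640 x^3 + 30240 x.

H_9(x); series = 512 x^9 - 9216 x^7 + 48384 x^5 - 80640 x^3 + 30240 x


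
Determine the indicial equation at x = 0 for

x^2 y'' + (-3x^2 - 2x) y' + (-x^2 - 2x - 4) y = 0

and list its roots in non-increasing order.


Divide by x^2 to reach normal form y'' + P_1(x) y' + P_2(x) y = 0 with P_1(x) = -3 - 2/x and P_2(x) = -1 - 2/x - 4/x^2.
x = 0 is a singular point because the y'-coefficient -3 - 2/x has a pole at x = 0 and the y-coefficient -1 - 2/x - 4/x^2 has a pole at x = 0.
It is a regular singular point because x P_1(x) = p(x) = -3x - 2 and x^2 P_2(x) = q(x) = -x^2 - 2x - 4 are polynomials, hence analytic at x = 0.
p(0) = -2,  q(0) = -4.
Indicial equation: r(r-1) + p(0) r + q(0) = 0, i.e. r^2 + (p(0) - 1) r + q(0) = 0, i.e. r^2 - 3 r - 4 = 0.
Discriminant: (-3)^2 - 4(-4) = 25, so r = (3 ± 5)/2.
Solving: r_1 = 4, r_2 = -1.

indicial: r^2 - 3 r - 4 = 0; roots r_1 = 4, r_2 = -1


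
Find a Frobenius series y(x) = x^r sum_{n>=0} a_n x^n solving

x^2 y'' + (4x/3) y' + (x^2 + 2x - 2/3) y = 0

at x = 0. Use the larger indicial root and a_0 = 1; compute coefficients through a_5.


Write in Frobenius form y'' + (p(x)/x) y' + (q(x)/x^2) y = 0:
  p(x) = 4/3,  q(x) = x^2 + 2x - 2/3.
Indicial equation: r(r-1) + (4/3) r + (-2/3) = 0 -> roots r_1 = 2/3, r_2 = -1.
Take r = r_1 = 2/3. Let y(x) = x^r sum_{n>=0} a_n x^n with a_0 = 1.
Substitute y = x^r sum a_n x^n and match x^{r+n}. The recurrence is
  D(n) a_n + 2 a_{n-1} + 1 a_{n-2} = 0,  where D(n) = (r+n)(r+n-1) + (4/3)(r+n) + (-2/3).
  a_n = [-2 a_{n-1} - 1 a_{n-2}] / D(n).
Since the indicial polynomial factors as (r - r_1)(r - r_2), D(n) = (r_1 + n - r_1)(r_1 + n - r_2) = n(n + 5/3).
Evaluating step by step (a_0 = 1):
  n = 1: D(1) = 1(1 + 5/3) = 8/3; numerator = -2(1) = -2; a_1 = (-2)/(8/3) = -3/4
  n = 2: D(2) = 2(2 + 5/3) = 22/3; numerator = -2(-3/4) - 1(1) = 1/2; a_2 = (1/2)/(22/3) = 3/44
  n = 3: D(3) = 3(3 + 5/3) = 14; numerator = -2(3/44) - 1(-3/4) = 27/44; a_3 = (27/44)/(14) = 27/616
  n = 4: D(4) = 4(4 + 5/3) = 68/3; numerator = -2(27/616) - 1(3/44) = -12/77; a_4 = (-12/77)/(68/3) = -9/1309
  n = 5: D(5) = 5(5 + 5/3) = 100/3; numerator = -2(-9/1309) - 1(27/616) = -45/1496; a_5 = (-45/1496)/(100/3) = -27/29920

r = 2/3; a_0 = 1; a_1 = -3/4; a_2 = 3/44; a_3 = 27/616; a_4 = -9/1309; a_5 = -27/29920


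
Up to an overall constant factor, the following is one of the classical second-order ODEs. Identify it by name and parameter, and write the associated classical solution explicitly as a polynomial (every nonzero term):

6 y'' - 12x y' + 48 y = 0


All three coefficients share the factor 6; dividing through by 6 gives  y'' - 2x y' + 8 y = 0.
This matches the Hermite equation y'' - 2x y' + 2n y = 0 with 2n = 8, so n = 4; the polynomial solution is H_4(x).
With y = sum_k a_k x^k, matching x^k gives (k+2)(k+1) a_{k+2} = 2(k - n) a_k = 2(k - 4) a_k. The right side vanishes at k = 4, so the series with the parity of 4 terminates at degree 4.
Standard normalization: leading coefficient of H_n is 2^n, so a_4 = 2^4 = 16. Work downward with a_k = (k+1)(k+2) a_{k+2} / (2(k - n)):
  a_2 = (3)(4)(16) / (2(2 - 4)) = 192/(-4) = -48
  a_0 = (1)(2)(-48) / (2(0 - 4)) = -96/(-8) = 12
Hence H_4(x) = 16 x^4 - 48 x^2 + 12.

H_4(x); series = 16 x^4 - 48 x^2 + 12


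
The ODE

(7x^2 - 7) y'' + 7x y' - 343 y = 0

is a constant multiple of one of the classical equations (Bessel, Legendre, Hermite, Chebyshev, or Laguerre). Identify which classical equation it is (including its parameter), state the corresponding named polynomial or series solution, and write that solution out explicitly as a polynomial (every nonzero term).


All three coefficients share the factor -7; dividing through by -7 gives  (1 - x^2) y'' - x y' + 49 y = 0.
This matches the Chebyshev equation (1 - x^2) y'' - x y' + n^2 y = 0 (note the -x y' term, not -2x y') with n^2 = 49, so n = 7; the polynomial solution is T_7(x).
With y = sum_k a_k x^k, matching x^k gives (k+2)(k+1) a_{k+2} = (k^2 - n^2) a_k = (k - 7)(k + 7) a_k. The right side vanishes at k = 7, so the series with the parity of 7 terminates at degree 7.
Standard normalization: leading coefficient of T_n is 2^(n-1), so a_7 = 2^6 = 64. Work downward with a_k = (k+1)(k+2) a_{k+2} / ((k - 7)(k + 7)):
  a_5 = (6)(7)(64) / ((5 - 7)(5 + 7)) = 2688/(-24) = -112
  a_3 = (4)(5)(-112) / ((3 - 7)(3 + 7)) = -2240/(-40) = 56
  a_1 = (2)(3)(56) / ((1 - 7)(1 + 7)) = 336/(-48) = -7
Hence T_7(x) = 64 x^7 - 112 x^5 + 56 x^3 - 7 x.

T_7(x); series = 64 x^7 - 112 x^5 + 56 x^3 - 7 x


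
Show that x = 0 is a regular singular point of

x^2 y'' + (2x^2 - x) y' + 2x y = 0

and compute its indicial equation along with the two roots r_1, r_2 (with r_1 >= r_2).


Divide by x^2 to reach normal form y'' + P_1(x) y' + P_2(x) y = 0 with P_1(x) = 2 - 1/x and P_2(x) = 2/x.
x = 0 is a singular point because the y'-coefficient 2 - 1/x has a pole at x = 0 and the y-coefficient 2/x has a pole at x = 0.
It is a regular singular point because x P_1(x) = p(x) = 2x - 1 and x^2 P_2(x) = q(x) = 2x are polynomials, hence analytic at x = 0.
p(0) = -1,  q(0) = 0.
Indicial equation: r(r-1) + p(0) r + q(0) = 0, i.e. r^2 + (p(0) - 1) r + q(0) = 0, i.e. r^2 - 2 r = 0.
Discriminant: (-2)^2 - 4(0) = 4, so r = (2 ± 2)/2.
Solving: r_1 = 2, r_2 = 0.

indicial: r^2 - 2 r = 0; roots r_1 = 2, r_2 = 0


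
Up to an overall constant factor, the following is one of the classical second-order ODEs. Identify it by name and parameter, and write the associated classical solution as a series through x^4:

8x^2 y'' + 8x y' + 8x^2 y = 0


All three coefficients share the factor 8; dividing through by 8 gives  x^2 y'' + x y' + x^2 y = 0.
This matches the Bessel equation x^2 y'' + x y' + (x^2 - nu^2) y = 0 with nu^2 = 0, so nu = 0; the solution bounded at x = 0 is J_0(x).
Frobenius at x = 0: indicial roots ±nu; for r = nu the recurrence k(k + 2nu) c_k = -c_{k-2} gives the standard series J_nu(x) = sum_{k>=0} (-1)^k / (k! (k+nu)!) (x/2)^(2k+nu). Evaluate the first 3 terms:
  k = 0: (-1)^0 / (0! * 0! * 2^0) x^0 = 1/(1*1*1) x^0 = (1) x^0
  k = 1: (-1)^1 / (1! * 1! * 2^2) x^2 = -1/(1*1*4) x^2 = (-1/4) x^2
  k = 2: (-1)^2 / (2! * 2! * 2^4) x^4 = 1/(2*2*16) x^4 = (1/64) x^4
Hence J_0(x) = x^4/64 - x^2/4 + 1 + ....

J_0(x); series = x^4/64 - x^2/4 + 1


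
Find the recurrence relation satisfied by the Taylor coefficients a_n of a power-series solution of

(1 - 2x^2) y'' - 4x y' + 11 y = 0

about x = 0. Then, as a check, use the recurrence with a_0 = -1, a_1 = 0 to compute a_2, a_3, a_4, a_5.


Substitute y = sum_n a_n x^n.
(1 - 2 x^2) y'' contributes (n+2)(n+1) a_{n+2} - 2 n(n-1) a_n at x^n.
-4 x y'(x) contributes -4 n a_n at x^n.
11 y(x) contributes 11 a_n at x^n.
Matching x^n: (n+2)(n+1) a_{n+2} + (-2 n(n-1) - 4 n + 11) a_n = 0.
Thus a_{n+2} = (2 n(n-1) + 4 n - 11) / ((n+1)(n+2)) * a_n.

Check with a_0 = -1, a_1 = 0 (apply the recurrence for n = 0, 1, 2, 3): a_0 = -1, a_1 = 0, a_2 = 11/2, a_3 = 0, a_4 = 11/24, a_5 = 0.

a_(n+2) = (2 n(n-1) + 4 n - 11) / ((n+1)(n+2)) * a_n; check: a_0 = -1, a_1 = 0, a_2 = 11/2, a_3 = 0, a_4 = 11/24, a_5 = 0


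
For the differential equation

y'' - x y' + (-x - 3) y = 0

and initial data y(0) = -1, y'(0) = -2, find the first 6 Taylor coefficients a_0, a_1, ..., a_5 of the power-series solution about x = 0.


Ansatz: y(x) = sum_{n>=0} a_n x^n, so y'(x) = sum_{n>=1} n a_n x^(n-1) and y''(x) = sum_{n>=2} n(n-1) a_n x^(n-2).
Substitute into P(x) y'' + Q(x) y' + R(x) y = 0 with P(x) = 1, Q(x) = -x, R(x) = -x - 3, and match powers of x.
Initial conditions: a_0 = -1, a_1 = -2.
Setting the coefficient of each power of x to zero and solving order by order (substituting the coefficients already found):
  x^0: 2 a_2 - 3 a_0 = 0  ->  2 a_2 = 3 a_0 = -3  ->  a_2 = -3/2
  x^1: 6 a_3 - 4 a_1 - a_0 = 0  ->  6 a_3 = 4 a_1 + a_0 = -9  ->  a_3 = -3/2
  x^2: 12 a_4 - 5 a_2 - a_1 = 0  ->  12 a_4 = 5 a_2 + a_1 = -19/2  ->  a_4 = -19/24
  x^3: 20 a_5 - 6 a_3 - a_2 = 0  ->  20 a_5 = 6 a_3 + a_2 = -21/2  ->  a_5 = -21/40
Truncated series: y(x) = -1 - 2 x - (3/2) x^2 - (3/2) x^3 - (19/24) x^4 - (21/40) x^5 + O(x^6).

a_0 = -1; a_1 = -2; a_2 = -3/2; a_3 = -3/2; a_4 = -19/24; a_5 = -21/40


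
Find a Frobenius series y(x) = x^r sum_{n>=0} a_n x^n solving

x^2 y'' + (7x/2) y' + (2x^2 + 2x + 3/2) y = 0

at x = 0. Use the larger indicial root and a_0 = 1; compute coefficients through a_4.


Write in Frobenius form y'' + (p(x)/x) y' + (q(x)/x^2) y = 0:
  p(x) = 7/2,  q(x) = 2x^2 + 2x + 3/2.
Indicial equation: r(r-1) + (7/2) r + (3/2) = 0 -> roots r_1 = -1, r_2 = -3/2.
Take r = r_1 = -1. Let y(x) = x^r sum_{n>=0} a_n x^n with a_0 = 1.
Substitute y = x^r sum a_n x^n and match x^{r+n}. The recurrence is
  D(n) a_n + 2 a_{n-1} + 2 a_{n-2} = 0,  where D(n) = (r+n)(r+n-1) + (7/2)(r+n) + (3/2).
  a_n = [-2 a_{n-1} - 2 a_{n-2}] / D(n).
Since the indicial polynomial factors as (r - r_1)(r - r_2), D(n) = (r_1 + n - r_1)(r_1 + n - r_2) = n(n + 1/2).
Evaluating step by step (a_0 = 1):
  n = 1: D(1) = 1(1 + 1/2) = 3/2; numerator = -2(1) = -2; a_1 = (-2)/(3/2) = -4/3
  n = 2: D(2) = 2(2 + 1/2) = 5; numerator = -2(-4/3) - 2(1) = 2/3; a_2 = (2/3)/(5) = 2/15
  n = 3: D(3) = 3(3 + 1/2) = 21/2; numerator = -2(2/15) - 2(-4/3) = 12/5; a_3 = (12/5)/(21/2) = 8/35
  n = 4: D(4) = 4(4 + 1/2) = 18; numerator = -2(8/35) - 2(2/15) = -76/105; a_4 = (-76/105)/(18) = -38/945

r = -1; a_0 = 1; a_1 = -4/3; a_2 = 2/15; a_3 = 8/35; a_4 = -38/945


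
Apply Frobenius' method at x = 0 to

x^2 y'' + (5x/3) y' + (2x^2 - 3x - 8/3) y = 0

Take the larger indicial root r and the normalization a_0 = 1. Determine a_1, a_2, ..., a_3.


Write in Frobenius form y'' + (p(x)/x) y' + (q(x)/x^2) y = 0:
  p(x) = 5/3,  q(x) = 2x^2 - 3x - 8/3.
Indicial equation: r(r-1) + (5/3) r + (-8/3) = 0 -> roots r_1 = 4/3, r_2 = -2.
Take r = r_1 = 4/3. Let y(x) = x^r sum_{n>=0} a_n x^n with a_0 = 1.
Substitute y = x^r sum a_n x^n and match x^{r+n}. The recurrence is
  D(n) a_n - 3 a_{n-1} + 2 a_{n-2} = 0,  where D(n) = (r+n)(r+n-1) + (5/3)(r+n) + (-8/3).
  a_n = [3 a_{n-1} - 2 a_{n-2}] / D(n).
Since the indicial polynomial factors as (r - r_1)(r - r_2), D(n) = (r_1 + n - r_1)(r_1 + n - r_2) = n(n + 10/3).
Evaluating step by step (a_0 = 1):
  n = 1: D(1) = 1(1 + 10/3) = 13/3; numerator = 3(1) = 3; a_1 = (3)/(13/3) = 9/13
  n = 2: D(2) = 2(2 + 10/3) = 32/3; numerator = 3(9/13) - 2(1) = 1/13; a_2 = (1/13)/(32/3) = 3/416
  n = 3: D(3) = 3(3 + 10/3) = 19; numerator = 3(3/416) - 2(9/13) = -567/416; a_3 = (-567/416)/(19) = -567/7904

r = 4/3; a_0 = 1; a_1 = 9/13; a_2 = 3/416; a_3 = -567/7904


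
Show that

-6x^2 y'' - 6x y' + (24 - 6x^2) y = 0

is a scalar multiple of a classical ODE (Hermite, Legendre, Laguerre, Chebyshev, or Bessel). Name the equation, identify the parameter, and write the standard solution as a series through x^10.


All three coefficients share the factor -6; dividing through by -6 gives  x^2 y'' + x y' + (x^2 - 4) y = 0.
This matches the Bessel equation x^2 y'' + x y' + (x^2 - nu^2) y = 0 with nu^2 = 4, so nu = 2; the solution bounded at x = 0 is J_2(x).
Frobenius at x = 0: indicial roots ±nu; for r = nu the recurrence k(k + 2nu) c_k = -c_{k-2} gives the standard series J_nu(x) = sum_{k>=0} (-1)^k / (k! (k+nu)!) (x/2)^(2k+nu). Evaluate the first 5 terms:
  k = 0: (-1)^0 / (0! * 2! * 2^2) x^2 = 1/(1*2*4) x^2 = (1/8) x^2
  k = 1: (-1)^1 / (1! * 3! * 2^4) x^4 = -1/(1*6*16) x^4 = (-1/96) x^4
  k = 2: (-1)^2 / (2! * 4! * 2^6) x^6 = 1/(2*24*64) x^6 = (1/3072) x^6
  k = 3: (-1)^3 / (3! * 5! * 2^8) x^8 = -1/(6*120*256) x^8 = (-1/184320) x^8
  k = 4: (-1)^4 / (4! * 6! * 2^10) x^10 = 1/(24*720*1024) x^10 = (1/17694720) x^10
Hence J_2(x) = x^10/17694720 - x^8/184320 + x^6/3072 - x^4/96 + x^2/8 + ....

J_2(x); series = x^10/17694720 - x^8/184320 + x^6/3072 - x^4/96 + x^2/8


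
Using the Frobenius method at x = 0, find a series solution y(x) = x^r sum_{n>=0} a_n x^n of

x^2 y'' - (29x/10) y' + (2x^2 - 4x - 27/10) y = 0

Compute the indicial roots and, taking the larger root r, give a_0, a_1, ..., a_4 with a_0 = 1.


Write in Frobenius form y'' + (p(x)/x) y' + (q(x)/x^2) y = 0:
  p(x) = -29/10,  q(x) = 2x^2 - 4x - 27/10.
Indicial equation: r(r-1) + (-29/10) r + (-27/10) = 0 -> roots r_1 = 9/2, r_2 = -3/5.
Take r = r_1 = 9/2. Let y(x) = x^r sum_{n>=0} a_n x^n with a_0 = 1.
Substitute y = x^r sum a_n x^n and match x^{r+n}. The recurrence is
  D(n) a_n - 4 a_{n-1} + 2 a_{n-2} = 0,  where D(n) = (r+n)(r+n-1) + (-29/10)(r+n) + (-27/10).
  a_n = [4 a_{n-1} - 2 a_{n-2}] / D(n).
Since the indicial polynomial factors as (r - r_1)(r - r_2), D(n) = (r_1 + n - r_1)(r_1 + n - r_2) = n(n + 51/10).
Evaluating step by step (a_0 = 1):
  n = 1: D(1) = 1(1 + 51/10) = 61/10; numerator = 4(1) = 4; a_1 = (4)/(61/10) = 40/61
  n = 2: D(2) = 2(2 + 51/10) = 71/5; numerator = 4(40/61) - 2(1) = 38/61; a_2 = (38/61)/(71/5) = 190/4331
  n = 3: D(3) = 3(3 + 51/10) = 243/10; numerator = 4(190/4331) - 2(40/61) = -4920/4331; a_3 = (-4920/4331)/(243/10) = -16400/350811
  n = 4: D(4) = 4(4 + 51/10) = 182/5; numerator = 4(-16400/350811) - 2(190/4331) = -1580/5751; a_4 = (-1580/5751)/(182/5) = -3950/523341

r = 9/2; a_0 = 1; a_1 = 40/61; a_2 = 190/4331; a_3 = -16400/350811; a_4 = -3950/523341


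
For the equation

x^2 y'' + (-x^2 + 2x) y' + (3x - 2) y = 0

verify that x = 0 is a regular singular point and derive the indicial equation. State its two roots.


Divide by x^2 to reach normal form y'' + P_1(x) y' + P_2(x) y = 0 with P_1(x) = -1 + 2/x and P_2(x) = 3/x - 2/x^2.
x = 0 is a singular point because the y'-coefficient -1 + 2/x has a pole at x = 0 and the y-coefficient 3/x - 2/x^2 has a pole at x = 0.
It is a regular singular point because x P_1(x) = p(x) = 2 - x and x^2 P_2(x) = q(x) = 3x - 2 are polynomials, hence analytic at x = 0.
p(0) = 2,  q(0) = -2.
Indicial equation: r(r-1) + p(0) r + q(0) = 0, i.e. r^2 + (p(0) - 1) r + q(0) = 0, i.e. r^2 + 1 r - 2 = 0.
Discriminant: (1)^2 - 4(-2) = 9, so r = (-1 ± 3)/2.
Solving: r_1 = 1, r_2 = -2.

indicial: r^2 + 1 r - 2 = 0; roots r_1 = 1, r_2 = -2


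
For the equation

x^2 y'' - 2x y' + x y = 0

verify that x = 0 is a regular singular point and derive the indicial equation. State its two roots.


Divide by x^2 to reach normal form y'' + P_1(x) y' + P_2(x) y = 0 with P_1(x) = -2/x and P_2(x) = 1/x.
x = 0 is a singular point because the y'-coefficient -2/x has a pole at x = 0 and the y-coefficient 1/x has a pole at x = 0.
It is a regular singular point because x P_1(x) = p(x) = -2 and x^2 P_2(x) = q(x) = x are polynomials, hence analytic at x = 0.
p(0) = -2,  q(0) = 0.
Indicial equation: r(r-1) + p(0) r + q(0) = 0, i.e. r^2 + (p(0) - 1) r + q(0) = 0, i.e. r^2 - 3 r = 0.
Discriminant: (-3)^2 - 4(0) = 9, so r = (3 ± 3)/2.
Solving: r_1 = 3, r_2 = 0.

indicial: r^2 - 3 r = 0; roots r_1 = 3, r_2 = 0


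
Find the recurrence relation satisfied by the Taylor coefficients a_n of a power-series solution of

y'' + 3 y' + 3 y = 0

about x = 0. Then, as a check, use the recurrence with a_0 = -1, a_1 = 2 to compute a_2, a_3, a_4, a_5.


Substitute y = sum_n a_n x^n.
y''(x) has coefficient (n+2)(n+1) a_{n+2} at x^n;
3 y'(x) has coefficient 3 (n+1) a_{n+1} at x^n;
3 y(x) has coefficient 3 a_n at x^n.
Matching x^n: (n+2)(n+1) a_{n+2} + 3 (n+1) a_{n+1} + 3 a_n = 0.
Thus a_{n+2} = [-3 (n+1) a_{n+1} - 3 a_n] / ((n+1)(n+2)).

Check with a_0 = -1, a_1 = 2 (apply the recurrence for n = 0, 1, 2, 3): a_0 = -1, a_1 = 2, a_2 = -3/2, a_3 = 1/2, a_4 = 0, a_5 = -3/40.

a_(n+2) = [-3 (n+1) a_(n+1) - 3 a_n] / ((n+1)(n+2)); check: a_0 = -1, a_1 = 2, a_2 = -3/2, a_3 = 1/2, a_4 = 0, a_5 = -3/40


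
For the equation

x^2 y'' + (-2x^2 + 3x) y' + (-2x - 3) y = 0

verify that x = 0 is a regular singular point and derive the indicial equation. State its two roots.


Divide by x^2 to reach normal form y'' + P_1(x) y' + P_2(x) y = 0 with P_1(x) = -2 + 3/x and P_2(x) = -2/x - 3/x^2.
x = 0 is a singular point because the y'-coefficient -2 + 3/x has a pole at x = 0 and the y-coefficient -2/x - 3/x^2 has a pole at x = 0.
It is a regular singular point because x P_1(x) = p(x) = 3 - 2x and x^2 P_2(x) = q(x) = -2x - 3 are polynomials, hence analytic at x = 0.
p(0) = 3,  q(0) = -3.
Indicial equation: r(r-1) + p(0) r + q(0) = 0, i.e. r^2 + (p(0) - 1) r + q(0) = 0, i.e. r^2 + 2 r - 3 = 0.
Discriminant: (2)^2 - 4(-3) = 16, so r = (-2 ± 4)/2.
Solving: r_1 = 1, r_2 = -3.

indicial: r^2 + 2 r - 3 = 0; roots r_1 = 1, r_2 = -3


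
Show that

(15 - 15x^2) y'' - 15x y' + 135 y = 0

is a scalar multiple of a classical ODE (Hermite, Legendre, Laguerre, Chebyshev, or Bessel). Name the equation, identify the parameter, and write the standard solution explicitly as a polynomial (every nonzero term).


All three coefficients share the factor 15; dividing through by 15 gives  (1 - x^2) y'' - x y' + 9 y = 0.
This matches the Chebyshev equation (1 - x^2) y'' - x y' + n^2 y = 0 (note the -x y' term, not -2x y') with n^2 = 9, so n = 3; the polynomial solution is T_3(x).
With y = sum_k a_k x^k, matching x^k gives (k+2)(k+1) a_{k+2} = (k^2 - n^2) a_k = (k - 3)(k + 3) a_k. The right side vanishes at k = 3, so the series with the parity of 3 terminates at degree 3.
Standard normalization: leading coefficient of T_n is 2^(n-1), so a_3 = 2^2 = 4. Work downward with a_k = (k+1)(k+2) a_{k+2} / ((k - 3)(k + 3)):
  a_1 = (2)(3)(4) / ((1 - 3)(1 + 3)) = 24/(-8) = -3
Hence T_3(x) = 4 x^3 - 3 x.

T_3(x); series = 4 x^3 - 3 x


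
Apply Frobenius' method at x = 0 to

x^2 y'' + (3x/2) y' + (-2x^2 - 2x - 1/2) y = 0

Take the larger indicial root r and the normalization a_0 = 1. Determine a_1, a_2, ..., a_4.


Write in Frobenius form y'' + (p(x)/x) y' + (q(x)/x^2) y = 0:
  p(x) = 3/2,  q(x) = -2x^2 - 2x - 1/2.
Indicial equation: r(r-1) + (3/2) r + (-1/2) = 0 -> roots r_1 = 1/2, r_2 = -1.
Take r = r_1 = 1/2. Let y(x) = x^r sum_{n>=0} a_n x^n with a_0 = 1.
Substitute y = x^r sum a_n x^n and match x^{r+n}. The recurrence is
  D(n) a_n - 2 a_{n-1} - 2 a_{n-2} = 0,  where D(n) = (r+n)(r+n-1) + (3/2)(r+n) + (-1/2).
  a_n = [2 a_{n-1} + 2 a_{n-2}] / D(n).
Since the indicial polynomial factors as (r - r_1)(r - r_2), D(n) = (r_1 + n - r_1)(r_1 + n - r_2) = n(n + 3/2).
Evaluating step by step (a_0 = 1):
  n = 1: D(1) = 1(1 + 3/2) = 5/2; numerator = 2(1) = 2; a_1 = (2)/(5/2) = 4/5
  n = 2: D(2) = 2(2 + 3/2) = 7; numerator = 2(4/5) + 2(1) = 18/5; a_2 = (18/5)/(7) = 18/35
  n = 3: D(3) = 3(3 + 3/2) = 27/2; numerator = 2(18/35) + 2(4/5) = 92/35; a_3 = (92/35)/(27/2) = 184/945
  n = 4: D(4) = 4(4 + 3/2) = 22; numerator = 2(184/945) + 2(18/35) = 268/189; a_4 = (268/189)/(22) = 134/2079

r = 1/2; a_0 = 1; a_1 = 4/5; a_2 = 18/35; a_3 = 184/945; a_4 = 134/2079


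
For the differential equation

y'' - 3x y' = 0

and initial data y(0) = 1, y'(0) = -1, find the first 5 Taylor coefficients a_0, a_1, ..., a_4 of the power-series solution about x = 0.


Ansatz: y(x) = sum_{n>=0} a_n x^n, so y'(x) = sum_{n>=1} n a_n x^(n-1) and y''(x) = sum_{n>=2} n(n-1) a_n x^(n-2).
Substitute into P(x) y'' + Q(x) y' + R(x) y = 0 with P(x) = 1, Q(x) = -3x, R(x) = 0, and match powers of x.
Initial conditions: a_0 = 1, a_1 = -1.
Setting the coefficient of each power of x to zero and solving order by order (substituting the coefficients already found):
  x^0: 2 a_2 = 0  ->  a_2 = 0
  x^1: 6 a_3 - 3 a_1 = 0  ->  6 a_3 = 3 a_1 = -3  ->  a_3 = -1/2
  x^2: 12 a_4 - 6 a_2 = 0  ->  12 a_4 = 6 a_2 = 0  ->  a_4 = 0
Truncated series: y(x) = 1 - x - (1/2) x^3 + O(x^5).

a_0 = 1; a_1 = -1; a_2 = 0; a_3 = -1/2; a_4 = 0


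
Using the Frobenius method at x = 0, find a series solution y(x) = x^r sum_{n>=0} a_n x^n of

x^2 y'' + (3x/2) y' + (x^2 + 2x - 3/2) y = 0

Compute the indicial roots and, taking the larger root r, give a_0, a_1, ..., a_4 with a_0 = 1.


Write in Frobenius form y'' + (p(x)/x) y' + (q(x)/x^2) y = 0:
  p(x) = 3/2,  q(x) = x^2 + 2x - 3/2.
Indicial equation: r(r-1) + (3/2) r + (-3/2) = 0 -> roots r_1 = 1, r_2 = -3/2.
Take r = r_1 = 1. Let y(x) = x^r sum_{n>=0} a_n x^n with a_0 = 1.
Substitute y = x^r sum a_n x^n and match x^{r+n}. The recurrence is
  D(n) a_n + 2 a_{n-1} + 1 a_{n-2} = 0,  where D(n) = (r+n)(r+n-1) + (3/2)(r+n) + (-3/2).
  a_n = [-2 a_{n-1} - 1 a_{n-2}] / D(n).
Since the indicial polynomial factors as (r - r_1)(r - r_2), D(n) = (r_1 + n - r_1)(r_1 + n - r_2) = n(n + 5/2).
Evaluating step by step (a_0 = 1):
  n = 1: D(1) = 1(1 + 5/2) = 7/2; numerator = -2(1) = -2; a_1 = (-2)/(7/2) = -4/7
  n = 2: D(2) = 2(2 + 5/2) = 9; numerator = -2(-4/7) - 1(1) = 1/7; a_2 = (1/7)/(9) = 1/63
  n = 3: D(3) = 3(3 + 5/2) = 33/2; numerator = -2(1/63) - 1(-4/7) = 34/63; a_3 = (34/63)/(33/2) = 68/2079
  n = 4: D(4) = 4(4 + 5/2) = 26; numerator = -2(68/2079) - 1(1/63) = -169/2079; a_4 = (-169/2079)/(26) = -13/4158

r = 1; a_0 = 1; a_1 = -4/7; a_2 = 1/63; a_3 = 68/2079; a_4 = -13/4158


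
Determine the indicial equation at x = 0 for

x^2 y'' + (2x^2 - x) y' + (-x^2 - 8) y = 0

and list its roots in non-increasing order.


Divide by x^2 to reach normal form y'' + P_1(x) y' + P_2(x) y = 0 with P_1(x) = 2 - 1/x and P_2(x) = -1 - 8/x^2.
x = 0 is a singular point because the y'-coefficient 2 - 1/x has a pole at x = 0 and the y-coefficient -1 - 8/x^2 has a pole at x = 0.
It is a regular singular point because x P_1(x) = p(x) = 2x - 1 and x^2 P_2(x) = q(x) = -x^2 - 8 are polynomials, hence analytic at x = 0.
p(0) = -1,  q(0) = -8.
Indicial equation: r(r-1) + p(0) r + q(0) = 0, i.e. r^2 + (p(0) - 1) r + q(0) = 0, i.e. r^2 - 2 r - 8 = 0.
Discriminant: (-2)^2 - 4(-8) = 36, so r = (2 ± 6)/2.
Solving: r_1 = 4, r_2 = -2.

indicial: r^2 - 2 r - 8 = 0; roots r_1 = 4, r_2 = -2


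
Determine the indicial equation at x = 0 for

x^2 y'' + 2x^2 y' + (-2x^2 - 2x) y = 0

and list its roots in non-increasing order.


Divide by x^2 to reach normal form y'' + P_1(x) y' + P_2(x) y = 0 with P_1(x) = 2 and P_2(x) = -2 - 2/x.
x = 0 is a singular point because the y-coefficient -2 - 2/x has a pole at x = 0.
It is a regular singular point because x P_1(x) = p(x) = 2x and x^2 P_2(x) = q(x) = -2x^2 - 2x are polynomials, hence analytic at x = 0.
p(0) = 0,  q(0) = 0.
Indicial equation: r(r-1) + p(0) r + q(0) = 0, i.e. r^2 + (p(0) - 1) r + q(0) = 0, i.e. r^2 - 1 r = 0.
Discriminant: (-1)^2 - 4(0) = 1, so r = (1 ± 1)/2.
Solving: r_1 = 1, r_2 = 0.

indicial: r^2 - 1 r = 0; roots r_1 = 1, r_2 = 0


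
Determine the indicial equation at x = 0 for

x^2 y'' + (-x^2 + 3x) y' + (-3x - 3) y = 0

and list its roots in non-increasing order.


Divide by x^2 to reach normal form y'' + P_1(x) y' + P_2(x) y = 0 with P_1(x) = -1 + 3/x and P_2(x) = -3/x - 3/x^2.
x = 0 is a singular point because the y'-coefficient -1 + 3/x has a pole at x = 0 and the y-coefficient -3/x - 3/x^2 has a pole at x = 0.
It is a regular singular point because x P_1(x) = p(x) = 3 - x and x^2 P_2(x) = q(x) = -3x - 3 are polynomials, hence analytic at x = 0.
p(0) = 3,  q(0) = -3.
Indicial equation: r(r-1) + p(0) r + q(0) = 0, i.e. r^2 + (p(0) - 1) r + q(0) = 0, i.e. r^2 + 2 r - 3 = 0.
Discriminant: (2)^2 - 4(-3) = 16, so r = (-2 ± 4)/2.
Solving: r_1 = 1, r_2 = -3.

indicial: r^2 + 2 r - 3 = 0; roots r_1 = 1, r_2 = -3


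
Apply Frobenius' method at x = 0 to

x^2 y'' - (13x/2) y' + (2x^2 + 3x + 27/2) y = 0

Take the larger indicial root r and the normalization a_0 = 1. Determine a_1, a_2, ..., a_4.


Write in Frobenius form y'' + (p(x)/x) y' + (q(x)/x^2) y = 0:
  p(x) = -13/2,  q(x) = 2x^2 + 3x + 27/2.
Indicial equation: r(r-1) + (-13/2) r + (27/2) = 0 -> roots r_1 = 9/2, r_2 = 3.
Take r = r_1 = 9/2. Let y(x) = x^r sum_{n>=0} a_n x^n with a_0 = 1.
Substitute y = x^r sum a_n x^n and match x^{r+n}. The recurrence is
  D(n) a_n + 3 a_{n-1} + 2 a_{n-2} = 0,  where D(n) = (r+n)(r+n-1) + (-13/2)(r+n) + (27/2).
  a_n = [-3 a_{n-1} - 2 a_{n-2}] / D(n).
Since the indicial polynomial factors as (r - r_1)(r - r_2), D(n) = (r_1 + n - r_1)(r_1 + n - r_2) = n(n + 3/2).
Evaluating step by step (a_0 = 1):
  n = 1: D(1) = 1(1 + 3/2) = 5/2; numerator = -3(1) = -3; a_1 = (-3)/(5/2) = -6/5
  n = 2: D(2) = 2(2 + 3/2) = 7; numerator = -3(-6/5) - 2(1) = 8/5; a_2 = (8/5)/(7) = 8/35
  n = 3: D(3) = 3(3 + 3/2) = 27/2; numerator = -3(8/35) - 2(-6/5) = 12/7; a_3 = (12/7)/(27/2) = 8/63
  n = 4: D(4) = 4(4 + 3/2) = 22; numerator = -3(8/63) - 2(8/35) = -88/105; a_4 = (-88/105)/(22) = -4/105

r = 9/2; a_0 = 1; a_1 = -6/5; a_2 = 8/35; a_3 = 8/63; a_4 = -4/105
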